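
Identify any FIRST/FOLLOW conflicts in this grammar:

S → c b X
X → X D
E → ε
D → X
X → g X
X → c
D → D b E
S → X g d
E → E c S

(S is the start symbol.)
Nullable non-terminals: E.
FIRST sets used below: FIRST(E) = { 'c', ε }

E: nullable alternative(s) E → ε; FOLLOW(E) = { $, 'b', 'c', 'g' }
  E → ε: FIRST \ {ε} = { } — this is the only nullable alternative, skip
  E → E c S: FIRST \ {ε} = { 'c' } — overlaps FOLLOW(E) on { 'c' }: CONFLICT

D, S, X have no nullable alternative, so no FIRST/FOLLOW check is needed there.

So the grammar has 1 FIRST/FOLLOW conflict (marked CONFLICT above).

Answer: Yes. E → E c S with FOLLOW(E) on { 'c' }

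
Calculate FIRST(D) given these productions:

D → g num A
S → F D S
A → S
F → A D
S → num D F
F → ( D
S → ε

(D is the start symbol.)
{ 'g' }

To compute FIRST(D), examine every production with D on the left-hand side, reading each right-hand side left to right until a non-nullable symbol is reached.

From D → g num A:
  - g is a terminal: add 'g' and stop

Collecting: FIRST(D) = { 'g' }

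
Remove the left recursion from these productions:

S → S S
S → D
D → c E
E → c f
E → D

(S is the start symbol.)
S is directly left-recursive. The standard transformation for
  A → A α₁ | ... | A α_m | β₁ | ... | β_n
is
  A  → β₁ A' | ... | β_n A'
  A' → α₁ A' | ... | α_m A' | ε

S → D becomes S → D S'
S → S S becomes S' → S S'
Add S' → ε

Productions for other non-terminals are unchanged:
  D → c E
  E → c f
  E → D

Resulting grammar:
S → D S'
S' → S S'
S' → ε
D → c E
E → c f
E → D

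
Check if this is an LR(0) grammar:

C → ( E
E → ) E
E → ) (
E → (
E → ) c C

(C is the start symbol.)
No. Reduce-reduce conflict: [E → ( .] and [E → ) ( .]

Augment with C' → C and build the canonical LR(0) collection (I0 = CLOSURE({[C' → . C]}), then GOTO on every symbol after a dot until no new states appear). It has 10 states:
  I0: { [C → . ( E], [C' → . C] }  — shift
  I1: { [C → ( . E], [E → . (], [E → . ) (], [E → . ) E], [E → . ) c C] }  — shift
  I2: { [C' → C .] }  — accept
  I3: { [E → ( .] }  — reduce
  I4: { [E → ) . (], [E → ) . E], [E → ) . c C], [E → . (], [E → . ) (], [E → . ) E], [E → . ) c C] }  — shift
  I5: { [C → ( E .] }  — reduce
  I6: { [E → ( .], [E → ) ( .] }  — 2 reduces
  I7: { [E → ) E .] }  — reduce
  I8: { [C → . ( E], [E → ) c . C] }  — shift
  I9: { [E → ) c C .] }  — reduce

Conflict in state I6:
  Reduce-reduce conflict: [E → ( .] and [E → ) ( .]
So the grammar is NOT LR(0).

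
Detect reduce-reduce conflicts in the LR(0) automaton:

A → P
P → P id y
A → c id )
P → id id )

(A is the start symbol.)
No reduce-reduce conflicts

A reduce-reduce conflict occurs when an LR(0) state has two complete items [A → α .] and [B → β .] — both call for a reduction, and with no lookahead the parser cannot choose between them.

Augment with A' → A and build the canonical LR(0) collection (I0 = CLOSURE({[A' → . A]}), then GOTO on every symbol after a dot until no new states appear). It has 11 states:
  I0: { [A → . P], [A → . c id )], [A' → . A], [P → . P id y], [P → . id id )] }  — shift
  I1: { [A' → A .] }  — accept
  I2: { [A → P .], [P → P . id y] }  — shift, reduce
  I3: { [A → c . id )] }  — shift
  I4: { [P → id . id )] }  — shift
  I5: { [P → id id . )] }  — shift
  I6: { [P → id id ) .] }  — reduce
  I7: { [A → c id . )] }  — shift
  I8: { [A → c id ) .] }  — reduce
  I9: { [P → P id . y] }  — shift
  I10: { [P → P id y .] }  — reduce

No state contains more than one complete item.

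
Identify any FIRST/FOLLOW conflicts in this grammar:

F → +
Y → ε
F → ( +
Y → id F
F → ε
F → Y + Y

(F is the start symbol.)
A FIRST/FOLLOW conflict occurs when a non-terminal N has a nullable alternative N → β (β ⇒* ε) and another alternative N → α with FIRST(α) ∩ FOLLOW(N) ≠ ∅: on such a lookahead the parser cannot decide between expanding α and letting N vanish via β.

Nullable non-terminals: F, Y.
FIRST sets used below: FIRST(Y) = { 'id', ε }

F: nullable alternative(s) F → ε; FOLLOW(F) = { $, '+' }
  F → +: FIRST \ {ε} = { '+' } — overlaps FOLLOW(F) on { '+' }: CONFLICT
  F → ( +: FIRST \ {ε} = { '(' } — disjoint from FOLLOW(F)
  F → ε: FIRST \ {ε} = { } — this is the only nullable alternative, skip
  F → Y + Y: FIRST \ {ε} = { '+', 'id' } — overlaps FOLLOW(F) on { '+' }: CONFLICT

Y: nullable alternative(s) Y → ε; FOLLOW(Y) = { $, '+' }
  Y → ε: FIRST \ {ε} = { } — this is the only nullable alternative, skip
  Y → id F: FIRST \ {ε} = { 'id' } — disjoint from FOLLOW(Y)

So the grammar has 2 FIRST/FOLLOW conflicts (marked CONFLICT above).

Answer: Yes. F → '+' with FOLLOW(F) on { '+' }; F → Y '+' Y with FOLLOW(F) on { '+' }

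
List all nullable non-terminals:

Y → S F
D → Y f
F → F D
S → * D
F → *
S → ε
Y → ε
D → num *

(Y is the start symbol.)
{ 'S', 'Y' }

ε-productions: S → ε, Y → ε
So S, Y are immediately nullable.
No further non-terminal can be added: every production for the remaining non-terminals contains a terminal or a non-nullable non-terminal.
Nullable = { 'S', 'Y' }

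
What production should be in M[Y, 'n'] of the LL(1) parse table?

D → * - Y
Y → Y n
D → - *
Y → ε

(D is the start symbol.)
To find M[Y, 'n'], we find productions for Y where 'n' is in the predict set (PREDICT(N → α) = (FIRST(α) \ {ε}) ∪ (FOLLOW(N) if α ⇒* ε)).

Relevant sets:
  FIRST(Y) = { 'n', ε }
  FOLLOW(Y) = { $, 'n' }

Y → Y n: PREDICT = { 'n' }
  'n' is in predict set, so this production goes in M[Y, 'n']
Y → ε: PREDICT = { $, 'n' }
  'n' is in predict set, so this production goes in M[Y, 'n']

M[Y, 'n'] = Y → Y n, Y → ε  (a multiply-defined cell — the grammar is not LL(1))

Answer: Y → Y n, Y → ε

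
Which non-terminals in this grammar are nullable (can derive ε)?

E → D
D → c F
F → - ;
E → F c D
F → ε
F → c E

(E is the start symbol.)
{ 'F' }

ε-productions: F → ε
So F is immediately nullable.
No further non-terminal can be added: every production for the remaining non-terminals contains a terminal or a non-nullable non-terminal.
Nullable = { 'F' }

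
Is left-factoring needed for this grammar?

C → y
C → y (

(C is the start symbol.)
Yes, C has productions with common prefix 'y'

Left-factoring is needed when two productions for the same non-terminal
share a common prefix on the right-hand side.

Productions for C:
  C → y
  C → y (

Found common prefix 'y' in productions for C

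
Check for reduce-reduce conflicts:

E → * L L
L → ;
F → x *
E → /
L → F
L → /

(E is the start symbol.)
Augment with E' → E and build the canonical LR(0) collection (I0 = CLOSURE({[E' → . E]}), then GOTO on every symbol after a dot until no new states appear). It has 11 states:
  I0: { [E → . * L L], [E → . /], [E' → . E] }  — shift
  I1: { [E → * . L L], [F → . x *], [L → . /], [L → . ;], [L → . F] }  — shift
  I2: { [E → / .] }  — reduce
  I3: { [E' → E .] }  — accept
  I4: { [L → / .] }  — reduce
  I5: { [L → ; .] }  — reduce
  I6: { [L → F .] }  — reduce
  I7: { [E → * L . L], [F → . x *], [L → . /], [L → . ;], [L → . F] }  — shift
  I8: { [F → x . *] }  — shift
  I9: { [F → x * .] }  — reduce
  I10: { [E → * L L .] }  — reduce

No state contains more than one complete item.

Answer: No reduce-reduce conflicts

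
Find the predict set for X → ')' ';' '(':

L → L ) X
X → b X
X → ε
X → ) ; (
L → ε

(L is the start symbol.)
PREDICT(X → ')' ';' '(') = (FIRST(RHS) \ {ε}) ∪ (FOLLOW(X) if ε ∈ FIRST(RHS), i.e. RHS ⇒* ε)
FIRST(')' ';' '(') = { ')' }
ε ∉ FIRST(')' ';' '('), so FOLLOW(X) is not added.
PREDICT(X → ')' ';' '(') = { ')' }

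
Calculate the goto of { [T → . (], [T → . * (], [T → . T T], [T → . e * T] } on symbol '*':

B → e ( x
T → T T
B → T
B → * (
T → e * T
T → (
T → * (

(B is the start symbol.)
GOTO(I, '*') = CLOSURE({ [A → αX.β] : [A → α.Xβ] ∈ I, X = '*' })

Items with dot before '*', with the dot advanced:
  [T → . * (] → [T → * . (]
Closure adds nothing (no advanced item has the dot before a non-terminal).

GOTO = { [T → * . (] }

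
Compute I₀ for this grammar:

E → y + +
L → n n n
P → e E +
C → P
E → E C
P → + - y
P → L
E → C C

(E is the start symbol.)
{ [C → . P], [E → . C C], [E → . E C], [E → . y + +], [E' → . E], [L → . n n n], [P → . + - y], [P → . L], [P → . e E +] }

First, augment the grammar with E' → E
I₀ = CLOSURE({ [E' → . E] }):
  [E' → . E] has the dot before E: add [E → . y + +], [E → . E C], [E → . C C]
  [E → . C C] has the dot before C: add [C → . P]
  [C → . P] has the dot before P: add [P → . e E +], [P → . + - y], [P → . L]
  [P → . L] has the dot before L: add [L → . n n n]
No further items can be added.

I₀ = { [C → . P], [E → . C C], [E → . E C], [E → . y + +], [E' → . E], [L → . n n n], [P → . + - y], [P → . L], [P → . e E +] }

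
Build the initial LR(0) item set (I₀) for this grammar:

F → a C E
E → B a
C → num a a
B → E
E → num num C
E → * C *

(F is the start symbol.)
{ [F → . a C E], [F' → . F] }

First, augment the grammar with F' → F
I₀ = CLOSURE({ [F' → . F] }):
  [F' → . F] has the dot before F: add [F → . a C E]
No further items can be added.

I₀ = { [F → . a C E], [F' → . F] }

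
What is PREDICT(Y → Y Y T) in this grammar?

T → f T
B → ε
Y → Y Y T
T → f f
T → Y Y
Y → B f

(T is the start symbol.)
{ 'f' }

PREDICT(Y → Y Y T) = (FIRST(RHS) \ {ε}) ∪ (FOLLOW(Y) if ε ∈ FIRST(RHS), i.e. RHS ⇒* ε)
FIRST(Y) = { 'f' }
FIRST(Y Y T) = { 'f' }
ε ∉ FIRST(Y Y T), so FOLLOW(Y) is not added.
PREDICT(Y → Y Y T) = { 'f' }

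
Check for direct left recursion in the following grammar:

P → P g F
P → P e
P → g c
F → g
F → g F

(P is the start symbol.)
Direct left recursion occurs when N → N α for some non-terminal N (the right-hand side begins with the left-hand side itself).

P → P g F: LEFT RECURSIVE (starts with P)
P → P e: LEFT RECURSIVE (starts with P)
P → g c: starts with g
F → g: starts with g
F → g F: starts with g

The grammar has direct left recursion on: P.

Answer: Yes, P is left-recursive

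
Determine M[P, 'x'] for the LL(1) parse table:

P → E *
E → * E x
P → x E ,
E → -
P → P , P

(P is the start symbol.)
P → x E ,, P → P , P

To find M[P, 'x'], we find productions for P where 'x' is in the predict set (PREDICT(N → α) = (FIRST(α) \ {ε}) ∪ (FOLLOW(N) if α ⇒* ε)).

Relevant sets:
  FIRST(E) = { '*', '-' }
  FIRST(P) = { '*', '-', 'x' }

P → E *: PREDICT = { '*', '-' }
P → x E ,: PREDICT = { 'x' }
  'x' is in predict set, so this production goes in M[P, 'x']
P → P , P: PREDICT = { '*', '-', 'x' }
  'x' is in predict set, so this production goes in M[P, 'x']

M[P, 'x'] = P → x E ,, P → P , P  (a multiply-defined cell — the grammar is not LL(1))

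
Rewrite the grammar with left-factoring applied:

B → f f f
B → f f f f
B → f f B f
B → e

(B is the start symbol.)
B → f f B'
B' → f B''
B'' → ε
B'' → f
B' → B f
B → e

Left-factoring transforms A → αβ₁ | αβ₂ into A → αA' and A' → β₁ | β₂
(α is the longest common prefix among the alternatives). Repeat until
no nonterminal has two alternatives with a common prefix.

Round 1: B has alternatives sharing prefix 'f f'. Introduce B': B → f f B'
  Add: B' → f
  Add: B' → f f
  Add: B' → B f

Round 2: B' has alternatives sharing prefix 'f'. Introduce B'': B' → f B''
  Add: B'' → ε
  Add: B'' → f

No remaining common prefixes — done.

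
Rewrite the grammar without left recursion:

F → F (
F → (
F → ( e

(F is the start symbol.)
F → ( F'
F → ( e F'
F' → ( F'
F' → ε

F is directly left-recursive. The standard transformation for
  A → A α₁ | ... | A α_m | β₁ | ... | β_n
is
  A  → β₁ A' | ... | β_n A'
  A' → α₁ A' | ... | α_m A' | ε

F → ( becomes F → ( F'
F → ( e becomes F → ( e F'
F → F ( becomes F' → ( F'
Add F' → ε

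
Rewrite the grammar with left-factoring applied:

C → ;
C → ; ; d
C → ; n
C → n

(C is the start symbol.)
Left-factoring transforms A → αβ₁ | αβ₂ into A → αA' and A' → β₁ | β₂
(α is the longest common prefix among the alternatives). Repeat until
no nonterminal has two alternatives with a common prefix.

Round 1: C has alternatives sharing prefix ';'. Introduce C': C → ; C'
  Add: C' → ε
  Add: C' → ; d
  Add: C' → n

No remaining common prefixes — done.

Resulting grammar:
C → ; C'
C' → ε
C' → ; d
C' → n
C → n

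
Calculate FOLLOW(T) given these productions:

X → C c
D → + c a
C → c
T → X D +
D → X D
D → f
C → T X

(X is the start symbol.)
{ 'c' }

To compute FOLLOW(T), find every occurrence of T on a right-hand side N → α T β: add FIRST(β) \ {ε}, and if β is empty or nullable also add FOLLOW(N). Iterate to a fixed point.

In C → T X: T is followed by X, add FIRST(X) \ {ε} = { 'c' }

Taking the union: FOLLOW(T) = { 'c' }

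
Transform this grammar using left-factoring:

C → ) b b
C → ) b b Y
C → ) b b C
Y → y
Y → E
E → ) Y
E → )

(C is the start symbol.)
Left-factoring transforms A → αβ₁ | αβ₂ into A → αA' and A' → β₁ | β₂
(α is the longest common prefix among the alternatives). Repeat until
no nonterminal has two alternatives with a common prefix.

Round 1: C has alternatives sharing prefix ') b b'. Introduce C': C → ) b b C'
  Add: C' → ε
  Add: C' → Y
  Add: C' → C

Round 2: E has alternatives sharing prefix ')'. Introduce E': E → ) E'
  Add: E' → Y
  Add: E' → ε

No remaining common prefixes — done.

Resulting grammar:
C → ) b b C'
C' → ε
C' → Y
C' → C
Y → y
Y → E
E → ) E'
E' → Y
E' → ε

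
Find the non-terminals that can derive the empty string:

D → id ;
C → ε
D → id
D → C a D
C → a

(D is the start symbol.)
{ 'C' }

A non-terminal is nullable if it can derive ε (the empty string): either it has an ε-production, or it has a production whose right-hand side consists entirely of nullable non-terminals.

ε-productions: C → ε
So C is immediately nullable.
No further non-terminal can be added: every production for the remaining non-terminals contains a terminal or a non-nullable non-terminal.
Nullable = { 'C' }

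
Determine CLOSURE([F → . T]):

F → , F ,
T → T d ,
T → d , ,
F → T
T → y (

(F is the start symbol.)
{ [F → . T], [T → . T d ,], [T → . d , ,], [T → . y (] }

Start with: [F → . T]
  [F → . T] has the dot before T: add [T → . T d ,], [T → . d , ,], [T → . y (]
No further items can be added.

CLOSURE = { [F → . T], [T → . T d ,], [T → . d , ,], [T → . y (] }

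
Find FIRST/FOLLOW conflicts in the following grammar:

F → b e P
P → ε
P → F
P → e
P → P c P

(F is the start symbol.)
Nullable non-terminals: P.
FIRST sets used below: FIRST(F) = { 'b' }, FIRST(P) = { 'b', 'c', 'e', ε }

P: nullable alternative(s) P → ε; FOLLOW(P) = { $, 'c' }
  P → ε: FIRST \ {ε} = { } — this is the only nullable alternative, skip
  P → F: FIRST \ {ε} = { 'b' } — disjoint from FOLLOW(P)
  P → e: FIRST \ {ε} = { 'e' } — disjoint from FOLLOW(P)
  P → P c P: FIRST \ {ε} = { 'b', 'c', 'e' } — overlaps FOLLOW(P) on { 'c' }: CONFLICT

F has no nullable alternative, so no FIRST/FOLLOW check is needed there.

So the grammar has 1 FIRST/FOLLOW conflict (marked CONFLICT above).

Answer: Yes. P → P c P with FOLLOW(P) on { 'c' }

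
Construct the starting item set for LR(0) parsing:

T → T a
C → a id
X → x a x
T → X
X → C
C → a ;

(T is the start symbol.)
{ [C → . a ;], [C → . a id], [T → . T a], [T → . X], [T' → . T], [X → . C], [X → . x a x] }

First, augment the grammar with T' → T
I₀ = CLOSURE({ [T' → . T] }):
  [T' → . T] has the dot before T: add [T → . T a], [T → . X]
  [T → . X] has the dot before X: add [X → . x a x], [X → . C]
  [X → . C] has the dot before C: add [C → . a id], [C → . a ;]
No further items can be added.

I₀ = { [C → . a ;], [C → . a id], [T → . T a], [T → . X], [T' → . T], [X → . C], [X → . x a x] }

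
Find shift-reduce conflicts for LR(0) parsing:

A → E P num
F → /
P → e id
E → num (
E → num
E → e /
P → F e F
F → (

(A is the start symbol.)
Yes — I4: [E → num .] vs [E → num . (]

Augment with A' → A and build the canonical LR(0) collection (I0 = CLOSURE({[A' → . A]}), then GOTO on every symbol after a dot until no new states appear). It has 16 states:
  I0: { [A → . E P num], [A' → . A], [E → . e /], [E → . num (], [E → . num] }  — shift
  I1: { [A' → A .] }  — accept
  I2: { [A → E . P num], [F → . (], [F → . /], [P → . F e F], [P → . e id] }  — shift
  I3: { [E → e . /] }  — shift
  I4: { [E → num . (], [E → num .] }  — shift, reduce
  I5: { [E → num ( .] }  — reduce
  I6: { [E → e / .] }  — reduce
  I7: { [F → ( .] }  — reduce
  I8: { [F → / .] }  — reduce
  I9: { [P → F . e F] }  — shift
  I10: { [A → E P . num] }  — shift
  I11: { [P → e . id] }  — shift
  I12: { [P → e id .] }  — reduce
  I13: { [A → E P num .] }  — reduce
  I14: { [F → . (], [F → . /], [P → F e . F] }  — shift
  I15: { [P → F e F .] }  — reduce

I4 contains reduce item [E → num .] and shift item [E → num . (] — shift-reduce conflict.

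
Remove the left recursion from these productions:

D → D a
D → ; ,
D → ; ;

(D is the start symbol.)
D → ; , D'
D → ; ; D'
D' → a D'
D' → ε

D is directly left-recursive. The standard transformation for
  A → A α₁ | ... | A α_m | β₁ | ... | β_n
is
  A  → β₁ A' | ... | β_n A'
  A' → α₁ A' | ... | α_m A' | ε

D → ; , becomes D → ; , D'
D → ; ; becomes D → ; ; D'
D → D a becomes D' → a D'
Add D' → ε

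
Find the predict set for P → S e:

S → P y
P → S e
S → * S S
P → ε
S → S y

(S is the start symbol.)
{ '*', 'y' }

PREDICT(P → S e) = (FIRST(RHS) \ {ε}) ∪ (FOLLOW(P) if ε ∈ FIRST(RHS), i.e. RHS ⇒* ε)
FIRST(S) = { '*', 'y' }
FIRST(S e) = { '*', 'y' }
ε ∉ FIRST(S e), so FOLLOW(P) is not added.
PREDICT(P → S e) = { '*', 'y' }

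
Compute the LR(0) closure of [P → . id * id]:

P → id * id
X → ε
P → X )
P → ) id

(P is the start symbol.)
{ [P → . id * id] }

Start with: [P → . id * id]
The dot precedes the terminal id, so nothing is added.

CLOSURE = { [P → . id * id] }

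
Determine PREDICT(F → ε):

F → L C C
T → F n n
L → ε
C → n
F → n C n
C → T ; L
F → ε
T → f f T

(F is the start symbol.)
PREDICT(F → ε) = (FIRST(RHS) \ {ε}) ∪ (FOLLOW(F) if ε ∈ FIRST(RHS), i.e. RHS ⇒* ε)
The right-hand side is ε (FIRST(ε) = { ε }), so the predict set is FOLLOW(F) = { $, 'n' }
PREDICT(F → ε) = { $, 'n' }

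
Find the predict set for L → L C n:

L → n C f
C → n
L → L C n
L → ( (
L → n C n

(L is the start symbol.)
PREDICT(L → L C n) = (FIRST(RHS) \ {ε}) ∪ (FOLLOW(L) if ε ∈ FIRST(RHS), i.e. RHS ⇒* ε)
FIRST(L) = { '(', 'n' }
FIRST(L C n) = { '(', 'n' }
ε ∉ FIRST(L C n), so FOLLOW(L) is not added.
PREDICT(L → L C n) = { '(', 'n' }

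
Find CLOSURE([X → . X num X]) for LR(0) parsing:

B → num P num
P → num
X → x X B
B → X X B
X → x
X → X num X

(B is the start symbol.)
{ [X → . X num X], [X → . x X B], [X → . x] }

To compute CLOSURE, for each item [A → α.Bβ] where B is a non-terminal, add [B → .γ] for all productions B → γ; repeat for the newly added items until nothing changes.

Start with: [X → . X num X]
  [X → . X num X] has the dot before X: add [X → . x X B], [X → . x]
No further items can be added.

CLOSURE = { [X → . X num X], [X → . x X B], [X → . x] }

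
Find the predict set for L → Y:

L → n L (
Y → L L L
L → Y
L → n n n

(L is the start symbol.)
PREDICT(L → Y) = (FIRST(RHS) \ {ε}) ∪ (FOLLOW(L) if ε ∈ FIRST(RHS), i.e. RHS ⇒* ε)
FIRST(Y) = { 'n' }
FIRST(Y) = { 'n' }
ε ∉ FIRST(Y), so FOLLOW(L) is not added.
PREDICT(L → Y) = { 'n' }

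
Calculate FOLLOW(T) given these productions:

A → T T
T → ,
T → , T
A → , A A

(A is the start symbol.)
{ $, ',' }

In A → T T: T is followed by T, add FIRST(T) \ {ε} = { ',' }
In A → T T: T is at the end, add FOLLOW(A)
In T → , T: T is at the end; this adds FOLLOW(T) to itself — nothing new

The FOLLOW sets referred to above (computed the same way, to a fixed point):
  FOLLOW(A) = { $, ',' }

Taking the union: FOLLOW(T) = { $, ',' }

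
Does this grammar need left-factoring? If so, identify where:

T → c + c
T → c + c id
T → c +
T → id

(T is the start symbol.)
Left-factoring is needed when two productions for the same non-terminal
share a common prefix on the right-hand side.

Productions for T:
  T → c + c
  T → c + c id
  T → c +
  T → id

Found common prefix 'c +' in productions for T

Answer: Yes, T has productions with common prefix 'c +'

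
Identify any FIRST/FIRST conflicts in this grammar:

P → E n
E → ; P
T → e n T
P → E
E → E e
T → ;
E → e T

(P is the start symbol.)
Yes. P → E n / P → E on { ';', 'e' }; E → ';' P / E → E e on { ';' }; E → E e / E → e T on { 'e' }

A FIRST/FIRST conflict occurs when two productions N → α and N → β for the same non-terminal have FIRST(α) ∩ FIRST(β) ≠ ∅ (with ε ∈ FIRST of a nullable right-hand side, so two nullable alternatives also conflict).

FIRST sets of the non-terminals at (or reachable through a nullable prefix from) the front of some alternative:
  FIRST(E) = { ';', 'e' }

Productions for P:
  P → E n: FIRST = { ';', 'e' }
  P → E: FIRST = { ';', 'e' }
Productions for E:
  E → ; P: FIRST = { ';' }
  E → E e: FIRST = { ';', 'e' }
  E → e T: FIRST = { 'e' }
Productions for T:
  T → e n T: FIRST = { 'e' }
  T → ;: FIRST = { ';' }

Conflict for P: P → E n and P → E
  Overlap: { ';', 'e' }
Conflict for E: E → ; P and E → E e
  Overlap: { ';' }
Conflict for E: E → E e and E → e T
  Overlap: { 'e' }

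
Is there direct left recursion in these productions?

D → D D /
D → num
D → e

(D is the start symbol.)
Direct left recursion occurs when N → N α for some non-terminal N (the right-hand side begins with the left-hand side itself).

D → D D /: LEFT RECURSIVE (starts with D)
D → num: starts with num
D → e: starts with e

The grammar has direct left recursion on: D.

Answer: Yes, D is left-recursive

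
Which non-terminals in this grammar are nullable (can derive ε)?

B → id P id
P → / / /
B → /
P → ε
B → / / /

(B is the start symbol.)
A non-terminal is nullable if it can derive ε (the empty string): either it has an ε-production, or it has a production whose right-hand side consists entirely of nullable non-terminals.

ε-productions: P → ε
So P is immediately nullable.
No further non-terminal can be added: every production for the remaining non-terminals contains a terminal or a non-nullable non-terminal.
Nullable = { 'P' }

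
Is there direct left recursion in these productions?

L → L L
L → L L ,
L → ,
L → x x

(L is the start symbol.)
Yes, L is left-recursive

Direct left recursion occurs when N → N α for some non-terminal N (the right-hand side begins with the left-hand side itself).

L → L L: LEFT RECURSIVE (starts with L)
L → L L ,: LEFT RECURSIVE (starts with L)
L → ,: starts with ','
L → x x: starts with x

The grammar has direct left recursion on: L.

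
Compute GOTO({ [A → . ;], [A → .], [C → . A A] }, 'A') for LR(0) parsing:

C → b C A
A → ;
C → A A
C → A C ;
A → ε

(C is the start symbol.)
{ [A → . ;], [A → .], [C → A . A] }

GOTO(I, 'A') = CLOSURE({ [A → αX.β] : [A → α.Xβ] ∈ I, X = 'A' })

Items with dot before 'A', with the dot advanced:
  [C → . A A] → [C → A . A]
Closure of the advanced items:
  [C → A . A] has the dot before A: add [A → . ;], [A → .]

GOTO = { [A → . ;], [A → .], [C → A . A] }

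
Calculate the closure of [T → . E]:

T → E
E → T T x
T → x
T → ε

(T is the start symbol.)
Start with: [T → . E]
  [T → . E] has the dot before E: add [E → . T T x]
  [E → . T T x] has the dot before T: add [T → . x], [T → .]
No further items can be added.

CLOSURE = { [E → . T T x], [T → . E], [T → . x], [T → .] }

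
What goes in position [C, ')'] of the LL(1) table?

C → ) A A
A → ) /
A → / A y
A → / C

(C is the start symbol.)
C → ) A A

To find M[C, ')'], we find productions for C where ')' is in the predict set (PREDICT(N → α) = (FIRST(α) \ {ε}) ∪ (FOLLOW(N) if α ⇒* ε)).

C → ) A A: PREDICT = { ')' }
  ')' is in predict set, so this production goes in M[C, ')']

M[C, ')'] = C → ) A A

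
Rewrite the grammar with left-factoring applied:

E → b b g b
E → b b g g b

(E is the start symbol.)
E → b b g E'
E' → b
E' → g b

Left-factoring transforms A → αβ₁ | αβ₂ into A → αA' and A' → β₁ | β₂
(α is the longest common prefix among the alternatives). Repeat until
no nonterminal has two alternatives with a common prefix.

Round 1: E has alternatives sharing prefix 'b b g'. Introduce E': E → b b g E'
  Add: E' → b
  Add: E' → g b

No remaining common prefixes — done.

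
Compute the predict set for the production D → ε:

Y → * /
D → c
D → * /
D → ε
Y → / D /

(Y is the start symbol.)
PREDICT(D → ε) = (FIRST(RHS) \ {ε}) ∪ (FOLLOW(D) if ε ∈ FIRST(RHS), i.e. RHS ⇒* ε)
The right-hand side is ε (FIRST(ε) = { ε }), so the predict set is FOLLOW(D) = { '/' }
PREDICT(D → ε) = { '/' }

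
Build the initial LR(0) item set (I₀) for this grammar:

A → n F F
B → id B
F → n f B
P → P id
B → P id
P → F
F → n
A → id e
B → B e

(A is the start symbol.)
{ [A → . id e], [A → . n F F], [A' → . A] }

First, augment the grammar with A' → A
I₀ = CLOSURE({ [A' → . A] }):
  [A' → . A] has the dot before A: add [A → . n F F], [A → . id e]
No further items can be added.

I₀ = { [A → . id e], [A → . n F F], [A' → . A] }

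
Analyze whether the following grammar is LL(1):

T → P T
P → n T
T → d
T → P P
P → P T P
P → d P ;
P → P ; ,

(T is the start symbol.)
No. Predict set conflict for T: { 'd' }

A grammar is LL(1) if for each non-terminal N with multiple productions, the predict sets of those productions are pairwise disjoint, where PREDICT(N → α) = (FIRST(α) \ {ε}) ∪ (FOLLOW(N) if α ⇒* ε).

Relevant sets:
  FIRST(P) = { 'd', 'n' }

For T:
  PREDICT(T → P T) = { 'd', 'n' }
  PREDICT(T → d) = { 'd' }
  PREDICT(T → P P) = { 'd', 'n' }
For P:
  PREDICT(P → n T) = { 'n' }
  PREDICT(P → P T P) = { 'd', 'n' }
  PREDICT(P → d P ';') = { 'd' }
  PREDICT(P → P ';' ',') = { 'd', 'n' }

Conflict found: Predict set conflict for T: { 'd' }
The grammar is NOT LL(1).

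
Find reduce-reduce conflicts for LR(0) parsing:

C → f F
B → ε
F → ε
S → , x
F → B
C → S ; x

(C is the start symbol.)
A reduce-reduce conflict occurs when an LR(0) state has two complete items [A → α .] and [B → β .] — both call for a reduction, and with no lookahead the parser cannot choose between them.

Augment with C' → C and build the canonical LR(0) collection (I0 = CLOSURE({[C' → . C]}), then GOTO on every symbol after a dot until no new states appear). It has 10 states:
  I0: { [C → . S ; x], [C → . f F], [C' → . C], [S → . , x] }  — shift
  I1: { [S → , . x] }  — shift
  I2: { [C' → C .] }  — accept
  I3: { [C → S . ; x] }  — shift
  I4: { [B → .], [C → f . F], [F → . B], [F → .] }  — 2 reduces
  I5: { [F → B .] }  — reduce
  I6: { [C → f F .] }  — reduce
  I7: { [C → S ; . x] }  — shift
  I8: { [C → S ; x .] }  — reduce
  I9: { [S → , x .] }  — reduce

I4 contains complete items [B → .], [F → .] — reduce-reduce conflict.

Answer: Yes — I4: [B → .] vs [F → .]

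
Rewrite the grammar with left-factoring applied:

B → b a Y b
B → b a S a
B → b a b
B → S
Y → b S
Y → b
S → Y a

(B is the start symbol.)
B → b a B'
B' → Y b
B' → S a
B' → b
B → S
Y → b Y'
Y' → S
Y' → ε
S → Y a

Left-factoring transforms A → αβ₁ | αβ₂ into A → αA' and A' → β₁ | β₂
(α is the longest common prefix among the alternatives). Repeat until
no nonterminal has two alternatives with a common prefix.

Round 1: B has alternatives sharing prefix 'b a'. Introduce B': B → b a B'
  Add: B' → Y b
  Add: B' → S a
  Add: B' → b

Round 2: Y has alternatives sharing prefix 'b'. Introduce Y': Y → b Y'
  Add: Y' → S
  Add: Y' → ε

No remaining common prefixes — done.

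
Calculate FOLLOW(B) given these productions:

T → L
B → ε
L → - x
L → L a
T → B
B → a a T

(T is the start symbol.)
{ $ }

In T → B: B is at the end, add FOLLOW(T)

The FOLLOW sets referred to above (computed the same way, to a fixed point):
  FOLLOW(T) = { $ }

Taking the union: FOLLOW(B) = { $ }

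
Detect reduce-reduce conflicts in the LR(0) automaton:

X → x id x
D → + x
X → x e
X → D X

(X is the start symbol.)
A reduce-reduce conflict occurs when an LR(0) state has two complete items [A → α .] and [B → β .] — both call for a reduction, and with no lookahead the parser cannot choose between them.

Augment with X' → X and build the canonical LR(0) collection (I0 = CLOSURE({[X' → . X]}), then GOTO on every symbol after a dot until no new states appear). It has 10 states:
  I0: { [D → . + x], [X → . D X], [X → . x e], [X → . x id x], [X' → . X] }  — shift
  I1: { [D → + . x] }  — shift
  I2: { [D → . + x], [X → . D X], [X → . x e], [X → . x id x], [X → D . X] }  — shift
  I3: { [X' → X .] }  — accept
  I4: { [X → x . e], [X → x . id x] }  — shift
  I5: { [X → x e .] }  — reduce
  I6: { [X → x id . x] }  — shift
  I7: { [X → x id x .] }  — reduce
  I8: { [X → D X .] }  — reduce
  I9: { [D → + x .] }  — reduce

No state contains more than one complete item.

Answer: No reduce-reduce conflicts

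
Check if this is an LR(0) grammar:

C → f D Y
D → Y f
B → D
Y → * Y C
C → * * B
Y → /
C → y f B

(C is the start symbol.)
Yes, the grammar is LR(0)

Augment with C' → C and build the canonical LR(0) collection (I0 = CLOSURE({[C' → . C]}), then GOTO on every symbol after a dot until no new states appear). It has 18 states:
  I0: { [C → . * * B], [C → . f D Y], [C → . y f B], [C' → . C] }  — shift
  I1: { [C → * . * B] }  — shift
  I2: { [C' → C .] }  — accept
  I3: { [C → f . D Y], [D → . Y f], [Y → . * Y C], [Y → . /] }  — shift
  I4: { [C → y . f B] }  — shift
  I5: { [B → . D], [C → y f . B], [D → . Y f], [Y → . * Y C], [Y → . /] }  — shift
  I6: { [Y → * . Y C], [Y → . * Y C], [Y → . /] }  — shift
  I7: { [Y → / .] }  — reduce
  I8: { [C → y f B .] }  — reduce
  I9: { [B → D .] }  — reduce
  I10: { [D → Y . f] }  — shift
  I11: { [D → Y f .] }  — reduce
  I12: { [C → . * * B], [C → . f D Y], [C → . y f B], [Y → * Y . C] }  — shift
  I13: { [Y → * Y C .] }  — reduce
  I14: { [C → f D . Y], [Y → . * Y C], [Y → . /] }  — shift
  I15: { [C → f D Y .] }  — reduce
  I16: { [B → . D], [C → * * . B], [D → . Y f], [Y → . * Y C], [Y → . /] }  — shift
  I17: { [C → * * B .] }  — reduce

Every state is either a pure shift/goto state or contains exactly one complete item and nothing to shift — no conflicts. The grammar is LR(0).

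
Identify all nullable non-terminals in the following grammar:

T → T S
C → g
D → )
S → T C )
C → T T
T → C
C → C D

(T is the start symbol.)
None

A non-terminal is nullable if it can derive ε (the empty string): either it has an ε-production, or it has a production whose right-hand side consists entirely of nullable non-terminals.

There are no ε-productions, so no non-terminal can derive ε.
No non-terminals are nullable.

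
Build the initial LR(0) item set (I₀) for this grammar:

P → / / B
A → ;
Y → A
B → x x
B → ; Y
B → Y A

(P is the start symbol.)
First, augment the grammar with P' → P
I₀ = CLOSURE({ [P' → . P] }):
  [P' → . P] has the dot before P: add [P → . / / B]
No further items can be added.

I₀ = { [P → . / / B], [P' → . P] }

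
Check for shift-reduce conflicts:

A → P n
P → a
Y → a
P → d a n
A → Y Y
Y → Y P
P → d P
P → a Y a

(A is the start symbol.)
A shift-reduce conflict occurs when an LR(0) state has both:
  - a complete (reduce) item [A → α .] (dot at the end), and
  - a shift item [B → β . c γ] (dot before a terminal).

Augment with A' → A and build the canonical LR(0) collection (I0 = CLOSURE({[A' → . A]}), then GOTO on every symbol after a dot until no new states appear). It has 16 states:
  I0: { [A → . P n], [A → . Y Y], [A' → . A], [P → . a Y a], [P → . a], [P → . d P], [P → . d a n], [Y → . Y P], [Y → . a] }  — shift
  I1: { [A' → A .] }  — accept
  I2: { [A → P . n] }  — shift
  I3: { [A → Y . Y], [P → . a Y a], [P → . a], [P → . d P], [P → . d a n], [Y → . Y P], [Y → . a], [Y → Y . P] }  — shift
  I4: { [P → a . Y a], [P → a .], [Y → . Y P], [Y → . a], [Y → a .] }  — shift, 2 reduces
  I5: { [P → . a Y a], [P → . a], [P → . d P], [P → . d a n], [P → d . P], [P → d . a n] }  — shift
  I6: { [P → d P .] }  — reduce
  I7: { [P → a . Y a], [P → a .], [P → d a . n], [Y → . Y P], [Y → . a] }  — shift, reduce
  I8: { [P → . a Y a], [P → . a], [P → . d P], [P → . d a n], [P → a Y . a], [Y → Y . P] }  — shift
  I9: { [Y → a .] }  — reduce
  I10: { [P → d a n .] }  — reduce
  I11: { [Y → Y P .] }  — reduce
  I12: { [P → a . Y a], [P → a .], [P → a Y a .], [Y → . Y P], [Y → . a] }  — shift, 2 reduces
  I13: { [A → Y Y .], [P → . a Y a], [P → . a], [P → . d P], [P → . d a n], [Y → Y . P] }  — shift, reduce
  I14: { [P → a . Y a], [P → a .], [Y → . Y P], [Y → . a] }  — shift, reduce
  I15: { [A → P n .] }  — reduce

I4 contains reduce items [P → a .], [Y → a .] and shift item [Y → . a] — shift-reduce conflict.
I7 contains reduce item [P → a .] and shift items [P → d a . n], [Y → . a] — shift-reduce conflict.
I12 contains reduce items [P → a .], [P → a Y a .] and shift item [Y → . a] — shift-reduce conflict.
I13 contains reduce item [A → Y Y .] and shift items [P → . a], [P → . a Y a], [P → . d P], [P → . d a n] — shift-reduce conflict.
I14 contains reduce item [P → a .] and shift item [Y → . a] — shift-reduce conflict.

Answer: Yes — I4: [P → a .] vs [Y → . a]; I7: [P → a .] vs [P → d a . n]; I12: [P → a .] vs [Y → . a]; I13: [A → Y Y .] vs [P → . a]; I14: [P → a .] vs [Y → . a]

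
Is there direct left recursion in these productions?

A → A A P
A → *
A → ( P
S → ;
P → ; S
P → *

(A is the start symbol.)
A → A A P: LEFT RECURSIVE (starts with A)
A → *: starts with '*'
A → ( P: starts with '('
S → ;: starts with ';'
P → ; S: starts with ';'
P → *: starts with '*'

The grammar has direct left recursion on: A.

Answer: Yes, A is left-recursive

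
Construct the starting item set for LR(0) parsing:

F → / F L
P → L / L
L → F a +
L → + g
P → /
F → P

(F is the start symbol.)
First, augment the grammar with F' → F
I₀ = CLOSURE({ [F' → . F] }):
  [F' → . F] has the dot before F: add [F → . / F L], [F → . P]
  [F → . P] has the dot before P: add [P → . L / L], [P → . /]
  [P → . L / L] has the dot before L: add [L → . F a +], [L → . + g]
No further items can be added.

I₀ = { [F → . / F L], [F → . P], [F' → . F], [L → . + g], [L → . F a +], [P → . /], [P → . L / L] }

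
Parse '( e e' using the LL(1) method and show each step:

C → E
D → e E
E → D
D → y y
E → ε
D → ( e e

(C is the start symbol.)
Stack is shown with the top on the left.

Stack    Input    Action
------------------------
C $      ( e e $  output C → E
E $      ( e e $  output E → D
D $      ( e e $  output D → ( e e
( e e $  ( e e $  match '('
e e $    e e $    match 'e'
e $      e $      match 'e'
$        $        accept

The string is accepted.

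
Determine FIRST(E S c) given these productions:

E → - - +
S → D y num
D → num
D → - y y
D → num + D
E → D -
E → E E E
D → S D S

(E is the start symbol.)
{ '-', 'num' }

FIRST sets of the non-terminals involved (from the grammar, by fixed-point iteration):
  FIRST(E) = { '-', 'num' }

To compute FIRST(E S c), process the symbols left to right:
Symbol E is a non-terminal. Add FIRST(E) \ {ε} = { '-', 'num' }
E is not nullable (ε ∉ FIRST(E)), so stop here.
FIRST(E S c) = { '-', 'num' }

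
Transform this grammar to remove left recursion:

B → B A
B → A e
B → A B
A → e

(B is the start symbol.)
B is directly left-recursive. The standard transformation for
  A → A α₁ | ... | A α_m | β₁ | ... | β_n
is
  A  → β₁ A' | ... | β_n A'
  A' → α₁ A' | ... | α_m A' | ε

B → A e becomes B → A e B'
B → A B becomes B → A B B'
B → B A becomes B' → A B'
Add B' → ε

Productions for other non-terminals are unchanged:
  A → e

Resulting grammar:
B → A e B'
B → A B B'
B' → A B'
B' → ε
A → e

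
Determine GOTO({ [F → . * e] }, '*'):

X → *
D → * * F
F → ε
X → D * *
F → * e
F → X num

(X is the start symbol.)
GOTO(I, '*') = CLOSURE({ [A → αX.β] : [A → α.Xβ] ∈ I, X = '*' })

Items with dot before '*', with the dot advanced:
  [F → . * e] → [F → * . e]
Closure adds nothing (no advanced item has the dot before a non-terminal).

GOTO = { [F → * . e] }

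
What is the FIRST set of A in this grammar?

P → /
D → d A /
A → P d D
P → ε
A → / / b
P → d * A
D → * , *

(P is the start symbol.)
To compute FIRST(A), examine every production with A on the left-hand side, reading each right-hand side left to right until a non-nullable symbol is reached.

FIRST sets of the other non-terminals involved (by the same procedure, iterated to a fixed point):
  FIRST(P) = { '/', 'd', ε }

From A → P d D:
  - P is a non-terminal: add FIRST(P) \ {ε} = { '/', 'd' }
    P is nullable, so continue to the next symbol
  - d is a terminal: add 'd' and stop
From A → / / b:
  - '/' is a terminal: add '/' and stop

Collecting: FIRST(A) = { '/', 'd' }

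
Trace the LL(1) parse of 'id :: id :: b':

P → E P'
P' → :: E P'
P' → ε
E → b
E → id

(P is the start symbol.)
LL(1) parsing maintains a stack (initially the start symbol over $) and the input. At each step: if the stack top is a terminal, match it against the current input token; if it is a non-terminal N, replace it with the RHS of M[N, lookahead] (the unique production whose predict set contains the lookahead).

Stack is shown with the top on the left.

Stack      Input            Action
----------------------------------
P $        id :: id :: b $  output P → E P'
E P' $     id :: id :: b $  output E → id
id P' $    id :: id :: b $  match 'id'
P' $       :: id :: b $     output P' → :: E P'
:: E P' $  :: id :: b $     match '::'
E P' $     id :: b $        output E → id
id P' $    id :: b $        match 'id'
P' $       :: b $           output P' → :: E P'
:: E P' $  :: b $           match '::'
E P' $     b $              output E → b
b P' $     b $              match 'b'
P' $       $                output P' → ε
$          $                accept

The string is accepted.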